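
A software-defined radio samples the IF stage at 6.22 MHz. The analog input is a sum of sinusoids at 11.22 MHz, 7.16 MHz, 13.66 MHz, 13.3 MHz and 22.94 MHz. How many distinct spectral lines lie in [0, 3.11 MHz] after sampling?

4

fs/2 = 3.11 MHz.
11.22 MHz mod fs = 5 MHz.
5 MHz > fs/2 = 3.11 MHz, folds to fs − 5 MHz = 1.22 MHz.
7.16 MHz mod fs = 0.94 MHz.
0.94 MHz ≤ fs/2 = 3.11 MHz, appears at 0.94 MHz.
13.66 MHz mod fs = 1.22 MHz.
1.22 MHz ≤ fs/2 = 3.11 MHz, appears at 1.22 MHz.
13.3 MHz mod fs = 0.86 MHz.
0.86 MHz ≤ fs/2 = 3.11 MHz, appears at 0.86 MHz.
22.94 MHz mod fs = 4.28 MHz.
4.28 MHz > fs/2 = 3.11 MHz, folds to fs − 4.28 MHz = 1.94 MHz.
Distinct values: {0.86 MHz, 0.94 MHz, 1.22 MHz, 1.94 MHz} → 4.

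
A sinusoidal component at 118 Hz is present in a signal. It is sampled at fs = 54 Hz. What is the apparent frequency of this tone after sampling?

10 Hz

118 Hz mod fs = 10 Hz.
10 Hz ≤ fs/2 = 27 Hz, appears at 10 Hz.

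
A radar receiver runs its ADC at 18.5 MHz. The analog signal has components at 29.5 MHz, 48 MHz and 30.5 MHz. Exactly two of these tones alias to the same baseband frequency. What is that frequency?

7.5 MHz

fs/2 = 9.25 MHz.
29.5 MHz mod fs = 11 MHz.
11 MHz > fs/2 = 9.25 MHz, folds to fs − 11 MHz = 7.5 MHz.
48 MHz mod fs = 11 MHz.
11 MHz > fs/2 = 9.25 MHz, folds to fs − 11 MHz = 7.5 MHz.
30.5 MHz mod fs = 12 MHz.
12 MHz > fs/2 = 9.25 MHz, folds to fs − 12 MHz = 6.5 MHz.
29.5 MHz and 48 MHz both map to 7.5 MHz.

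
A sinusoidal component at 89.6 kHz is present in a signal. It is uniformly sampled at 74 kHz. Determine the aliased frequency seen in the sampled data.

89.6 kHz mod fs = 15.6 kHz.
15.6 kHz ≤ fs/2 = 37 kHz, appears at 15.6 kHz.

15.6 kHz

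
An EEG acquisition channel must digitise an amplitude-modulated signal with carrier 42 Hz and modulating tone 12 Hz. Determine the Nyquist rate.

108 Hz

AM sidebands sit at fc ± fm = 30 Hz and 54 Hz.
Highest-frequency component: 54 Hz.
Nyquist rate = 2 × 54 Hz = 108 Hz.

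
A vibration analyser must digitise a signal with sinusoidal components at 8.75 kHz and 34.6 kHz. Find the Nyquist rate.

Highest-frequency component: 34.6 kHz.
Nyquist rate = 2 × 34.6 kHz = 69.2 kHz.

69.2 kHz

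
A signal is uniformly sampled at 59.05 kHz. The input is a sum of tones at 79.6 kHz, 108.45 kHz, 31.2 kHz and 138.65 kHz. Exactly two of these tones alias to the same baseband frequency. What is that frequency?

fs/2 = 29.525 kHz.
79.6 kHz mod fs = 20.55 kHz.
20.55 kHz ≤ fs/2 = 29.525 kHz, appears at 20.55 kHz.
108.45 kHz mod fs = 49.4 kHz.
49.4 kHz > fs/2 = 29.525 kHz, folds to fs − 49.4 kHz = 9.65 kHz.
31.2 kHz > fs/2 = 29.525 kHz, folds to fs − 31.2 kHz = 27.85 kHz.
138.65 kHz mod fs = 20.55 kHz.
20.55 kHz ≤ fs/2 = 29.525 kHz, appears at 20.55 kHz.
79.6 kHz and 138.65 kHz both map to 20.55 kHz.

20.55 kHz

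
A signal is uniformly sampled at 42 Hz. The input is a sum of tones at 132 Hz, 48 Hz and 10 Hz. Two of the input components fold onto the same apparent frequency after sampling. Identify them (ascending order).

48 Hz, 132 Hz

fs/2 = 21 Hz.
132 Hz mod fs = 6 Hz.
6 Hz ≤ fs/2 = 21 Hz, appears at 6 Hz.
48 Hz mod fs = 6 Hz.
6 Hz ≤ fs/2 = 21 Hz, appears at 6 Hz.
10 Hz ≤ fs/2 = 21 Hz, passes unchanged.
48 Hz and 132 Hz both map to 6 Hz.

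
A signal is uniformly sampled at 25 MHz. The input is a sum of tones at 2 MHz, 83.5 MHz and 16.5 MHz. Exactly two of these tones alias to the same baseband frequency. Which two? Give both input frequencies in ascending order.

fs/2 = 12.5 MHz.
2 MHz ≤ fs/2 = 12.5 MHz, passes unchanged.
83.5 MHz mod fs = 8.5 MHz.
8.5 MHz ≤ fs/2 = 12.5 MHz, appears at 8.5 MHz.
16.5 MHz > fs/2 = 12.5 MHz, folds to fs − 16.5 MHz = 8.5 MHz.
16.5 MHz and 83.5 MHz both map to 8.5 MHz.

16.5 MHz, 83.5 MHz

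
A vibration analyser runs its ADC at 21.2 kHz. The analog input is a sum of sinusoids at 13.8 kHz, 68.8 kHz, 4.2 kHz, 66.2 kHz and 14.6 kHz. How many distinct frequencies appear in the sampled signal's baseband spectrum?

5

fs/2 = 10.6 kHz.
13.8 kHz > fs/2 = 10.6 kHz, folds to fs − 13.8 kHz = 7.4 kHz.
68.8 kHz mod fs = 5.2 kHz.
5.2 kHz ≤ fs/2 = 10.6 kHz, appears at 5.2 kHz.
4.2 kHz ≤ fs/2 = 10.6 kHz, passes unchanged.
66.2 kHz mod fs = 2.6 kHz.
2.6 kHz ≤ fs/2 = 10.6 kHz, appears at 2.6 kHz.
14.6 kHz > fs/2 = 10.6 kHz, folds to fs − 14.6 kHz = 6.6 kHz.
Distinct values: {2.6 kHz, 4.2 kHz, 5.2 kHz, 6.6 kHz, 7.4 kHz} → 5.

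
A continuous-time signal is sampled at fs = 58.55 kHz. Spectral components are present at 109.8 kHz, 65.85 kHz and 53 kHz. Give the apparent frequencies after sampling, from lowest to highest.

fs/2 = 29.275 kHz.
109.8 kHz mod fs = 51.25 kHz.
51.25 kHz > fs/2 = 29.275 kHz, folds to fs − 51.25 kHz = 7.3 kHz.
65.85 kHz mod fs = 7.3 kHz.
7.3 kHz ≤ fs/2 = 29.275 kHz, appears at 7.3 kHz.
53 kHz > fs/2 = 29.275 kHz, folds to fs − 53 kHz = 5.55 kHz.
Distinct values: {5.55 kHz, 7.3 kHz}.

5.55 kHz, 7.3 kHz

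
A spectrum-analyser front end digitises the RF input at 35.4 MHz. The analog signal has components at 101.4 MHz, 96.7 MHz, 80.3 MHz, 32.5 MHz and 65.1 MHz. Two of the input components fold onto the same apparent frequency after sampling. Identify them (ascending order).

80.3 MHz, 96.7 MHz

fs/2 = 17.7 MHz.
101.4 MHz mod fs = 30.6 MHz.
30.6 MHz > fs/2 = 17.7 MHz, folds to fs − 30.6 MHz = 4.8 MHz.
96.7 MHz mod fs = 25.9 MHz.
25.9 MHz > fs/2 = 17.7 MHz, folds to fs − 25.9 MHz = 9.5 MHz.
80.3 MHz mod fs = 9.5 MHz.
9.5 MHz ≤ fs/2 = 17.7 MHz, appears at 9.5 MHz.
32.5 MHz > fs/2 = 17.7 MHz, folds to fs − 32.5 MHz = 2.9 MHz.
65.1 MHz mod fs = 29.7 MHz.
29.7 MHz > fs/2 = 17.7 MHz, folds to fs − 29.7 MHz = 5.7 MHz.
80.3 MHz and 96.7 MHz both map to 9.5 MHz.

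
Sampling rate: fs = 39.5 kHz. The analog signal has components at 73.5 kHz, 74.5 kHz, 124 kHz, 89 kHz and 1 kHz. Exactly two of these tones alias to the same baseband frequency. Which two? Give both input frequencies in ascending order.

fs/2 = 19.75 kHz.
73.5 kHz mod fs = 34 kHz.
34 kHz > fs/2 = 19.75 kHz, folds to fs − 34 kHz = 5.5 kHz.
74.5 kHz mod fs = 35 kHz.
35 kHz > fs/2 = 19.75 kHz, folds to fs − 35 kHz = 4.5 kHz.
124 kHz mod fs = 5.5 kHz.
5.5 kHz ≤ fs/2 = 19.75 kHz, appears at 5.5 kHz.
89 kHz mod fs = 10 kHz.
10 kHz ≤ fs/2 = 19.75 kHz, appears at 10 kHz.
1 kHz ≤ fs/2 = 19.75 kHz, passes unchanged.
73.5 kHz and 124 kHz both map to 5.5 kHz.

73.5 kHz, 124 kHz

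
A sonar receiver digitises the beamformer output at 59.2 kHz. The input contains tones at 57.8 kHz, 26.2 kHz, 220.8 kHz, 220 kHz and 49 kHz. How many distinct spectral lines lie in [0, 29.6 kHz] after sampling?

fs/2 = 29.6 kHz.
57.8 kHz > fs/2 = 29.6 kHz, folds to fs − 57.8 kHz = 1.4 kHz.
26.2 kHz ≤ fs/2 = 29.6 kHz, passes unchanged.
220.8 kHz mod fs = 43.2 kHz.
43.2 kHz > fs/2 = 29.6 kHz, folds to fs − 43.2 kHz = 16 kHz.
220 kHz mod fs = 42.4 kHz.
42.4 kHz > fs/2 = 29.6 kHz, folds to fs − 42.4 kHz = 16.8 kHz.
49 kHz > fs/2 = 29.6 kHz, folds to fs − 49 kHz = 10.2 kHz.
Distinct values: {1.4 kHz, 10.2 kHz, 16 kHz, 16.8 kHz, 26.2 kHz} → 5.

5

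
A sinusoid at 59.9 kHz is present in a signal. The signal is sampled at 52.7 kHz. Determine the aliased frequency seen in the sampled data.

7.2 kHz

59.9 kHz mod fs = 7.2 kHz.
7.2 kHz ≤ fs/2 = 26.35 kHz, appears at 7.2 kHz.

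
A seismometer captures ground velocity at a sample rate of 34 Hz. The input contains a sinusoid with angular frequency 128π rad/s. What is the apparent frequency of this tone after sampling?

ω = 128π rad/s → f = ω/(2π) = 64 Hz.
64 Hz mod fs = 30 Hz.
30 Hz > fs/2 = 17 Hz, folds to fs − 30 Hz = 4 Hz.

4 Hz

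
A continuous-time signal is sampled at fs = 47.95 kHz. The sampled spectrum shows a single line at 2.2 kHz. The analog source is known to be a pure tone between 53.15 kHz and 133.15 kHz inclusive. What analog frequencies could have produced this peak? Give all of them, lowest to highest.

Frequencies that alias to 2.2 kHz are k·fs ± 2.2 kHz for integer k ≥ 0.
k=0: 2.2 kHz.
k=1: 45.75 kHz, 50.15 kHz.
k=2: 93.7 kHz, 98.1 kHz.
k=3: 141.65 kHz, 146.05 kHz.
Within [53.15 kHz, 133.15 kHz]: 93.7 kHz, 98.1 kHz.

93.7 kHz, 98.1 kHz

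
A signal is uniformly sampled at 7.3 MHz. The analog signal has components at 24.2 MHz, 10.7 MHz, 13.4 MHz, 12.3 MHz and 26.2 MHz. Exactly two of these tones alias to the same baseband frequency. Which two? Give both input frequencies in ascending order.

fs/2 = 3.65 MHz.
24.2 MHz mod fs = 2.3 MHz.
2.3 MHz ≤ fs/2 = 3.65 MHz, appears at 2.3 MHz.
10.7 MHz mod fs = 3.4 MHz.
3.4 MHz ≤ fs/2 = 3.65 MHz, appears at 3.4 MHz.
13.4 MHz mod fs = 6.1 MHz.
6.1 MHz > fs/2 = 3.65 MHz, folds to fs − 6.1 MHz = 1.2 MHz.
12.3 MHz mod fs = 5 MHz.
5 MHz > fs/2 = 3.65 MHz, folds to fs − 5 MHz = 2.3 MHz.
26.2 MHz mod fs = 4.3 MHz.
4.3 MHz > fs/2 = 3.65 MHz, folds to fs − 4.3 MHz = 3 MHz.
12.3 MHz and 24.2 MHz both map to 2.3 MHz.

12.3 MHz, 24.2 MHz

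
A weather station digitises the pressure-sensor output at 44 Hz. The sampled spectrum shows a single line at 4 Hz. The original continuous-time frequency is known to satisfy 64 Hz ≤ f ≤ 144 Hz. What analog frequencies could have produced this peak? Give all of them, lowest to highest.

Frequencies that alias to 4 Hz are k·fs ± 4 Hz for integer k ≥ 0.
k=0: 4 Hz.
k=1: 40 Hz, 48 Hz.
k=2: 84 Hz, 92 Hz.
k=3: 128 Hz, 136 Hz.
k=4: 172 Hz, 180 Hz.
Within [64 Hz, 144 Hz]: 84 Hz, 92 Hz, 128 Hz, 136 Hz.

84 Hz, 92 Hz, 128 Hz, 136 Hz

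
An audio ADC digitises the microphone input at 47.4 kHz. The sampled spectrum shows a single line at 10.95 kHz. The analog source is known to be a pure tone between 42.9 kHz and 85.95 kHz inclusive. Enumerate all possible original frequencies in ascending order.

Frequencies that alias to 10.95 kHz are k·fs ± 10.95 kHz for integer k ≥ 0.
k=0: 10.95 kHz.
k=1: 36.45 kHz, 58.35 kHz.
k=2: 83.85 kHz, 105.75 kHz.
k=3: 131.25 kHz, 153.15 kHz.
Within [42.9 kHz, 85.95 kHz]: 58.35 kHz, 83.85 kHz.

58.35 kHz, 83.85 kHz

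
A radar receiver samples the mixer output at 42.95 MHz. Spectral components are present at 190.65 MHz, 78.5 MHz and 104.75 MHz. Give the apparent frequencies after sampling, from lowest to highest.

7.4 MHz, 18.85 MHz

fs/2 = 21.475 MHz.
190.65 MHz mod fs = 18.85 MHz.
18.85 MHz ≤ fs/2 = 21.475 MHz, appears at 18.85 MHz.
78.5 MHz mod fs = 35.55 MHz.
35.55 MHz > fs/2 = 21.475 MHz, folds to fs − 35.55 MHz = 7.4 MHz.
104.75 MHz mod fs = 18.85 MHz.
18.85 MHz ≤ fs/2 = 21.475 MHz, appears at 18.85 MHz.
Distinct values: {7.4 MHz, 18.85 MHz}.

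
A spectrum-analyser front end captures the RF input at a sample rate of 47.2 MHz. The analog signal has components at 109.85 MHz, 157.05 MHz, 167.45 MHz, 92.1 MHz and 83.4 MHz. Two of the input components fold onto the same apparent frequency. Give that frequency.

fs/2 = 23.6 MHz.
109.85 MHz mod fs = 15.45 MHz.
15.45 MHz ≤ fs/2 = 23.6 MHz, appears at 15.45 MHz.
157.05 MHz mod fs = 15.45 MHz.
15.45 MHz ≤ fs/2 = 23.6 MHz, appears at 15.45 MHz.
167.45 MHz mod fs = 25.85 MHz.
25.85 MHz > fs/2 = 23.6 MHz, folds to fs − 25.85 MHz = 21.35 MHz.
92.1 MHz mod fs = 44.9 MHz.
44.9 MHz > fs/2 = 23.6 MHz, folds to fs − 44.9 MHz = 2.3 MHz.
83.4 MHz mod fs = 36.2 MHz.
36.2 MHz > fs/2 = 23.6 MHz, folds to fs − 36.2 MHz = 11 MHz.
109.85 MHz and 157.05 MHz both map to 15.45 MHz.

15.45 MHz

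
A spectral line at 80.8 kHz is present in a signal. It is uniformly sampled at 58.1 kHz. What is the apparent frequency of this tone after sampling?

22.7 kHz

80.8 kHz mod fs = 22.7 kHz.
22.7 kHz ≤ fs/2 = 29.05 kHz, appears at 22.7 kHz.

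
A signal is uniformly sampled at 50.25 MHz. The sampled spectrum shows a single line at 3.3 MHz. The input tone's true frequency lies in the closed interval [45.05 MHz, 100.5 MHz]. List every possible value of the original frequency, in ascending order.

46.95 MHz, 53.55 MHz, 97.2 MHz

Frequencies that alias to 3.3 MHz are k·fs ± 3.3 MHz for integer k ≥ 0.
k=0: 3.3 MHz.
k=1: 46.95 MHz, 53.55 MHz.
k=2: 97.2 MHz, 103.8 MHz.
k=3: 147.45 MHz, 154.05 MHz.
Within [45.05 MHz, 100.5 MHz]: 46.95 MHz, 53.55 MHz, 97.2 MHz.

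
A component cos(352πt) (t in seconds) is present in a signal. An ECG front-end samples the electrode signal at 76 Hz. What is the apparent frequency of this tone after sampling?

ω = 352π rad/s → f = ω/(2π) = 176 Hz.
176 Hz mod fs = 24 Hz.
24 Hz ≤ fs/2 = 38 Hz, appears at 24 Hz.

24 Hz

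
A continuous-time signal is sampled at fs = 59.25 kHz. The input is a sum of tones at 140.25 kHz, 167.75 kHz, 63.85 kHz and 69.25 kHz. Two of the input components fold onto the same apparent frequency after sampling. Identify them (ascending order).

69.25 kHz, 167.75 kHz

fs/2 = 29.625 kHz.
140.25 kHz mod fs = 21.75 kHz.
21.75 kHz ≤ fs/2 = 29.625 kHz, appears at 21.75 kHz.
167.75 kHz mod fs = 49.25 kHz.
49.25 kHz > fs/2 = 29.625 kHz, folds to fs − 49.25 kHz = 10 kHz.
63.85 kHz mod fs = 4.6 kHz.
4.6 kHz ≤ fs/2 = 29.625 kHz, appears at 4.6 kHz.
69.25 kHz mod fs = 10 kHz.
10 kHz ≤ fs/2 = 29.625 kHz, appears at 10 kHz.
69.25 kHz and 167.75 kHz both map to 10 kHz.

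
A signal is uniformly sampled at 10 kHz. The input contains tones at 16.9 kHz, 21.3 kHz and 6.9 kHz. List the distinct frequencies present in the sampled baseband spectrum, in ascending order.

1.3 kHz, 3.1 kHz

fs/2 = 5 kHz.
16.9 kHz mod fs = 6.9 kHz.
6.9 kHz > fs/2 = 5 kHz, folds to fs − 6.9 kHz = 3.1 kHz.
21.3 kHz mod fs = 1.3 kHz.
1.3 kHz ≤ fs/2 = 5 kHz, appears at 1.3 kHz.
6.9 kHz > fs/2 = 5 kHz, folds to fs − 6.9 kHz = 3.1 kHz.
Distinct values: {1.3 kHz, 3.1 kHz}.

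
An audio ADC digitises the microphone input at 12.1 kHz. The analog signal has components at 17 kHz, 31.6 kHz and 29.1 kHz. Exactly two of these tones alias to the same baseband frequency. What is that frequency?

4.9 kHz

fs/2 = 6.05 kHz.
17 kHz mod fs = 4.9 kHz.
4.9 kHz ≤ fs/2 = 6.05 kHz, appears at 4.9 kHz.
31.6 kHz mod fs = 7.4 kHz.
7.4 kHz > fs/2 = 6.05 kHz, folds to fs − 7.4 kHz = 4.7 kHz.
29.1 kHz mod fs = 4.9 kHz.
4.9 kHz ≤ fs/2 = 6.05 kHz, appears at 4.9 kHz.
17 kHz and 29.1 kHz both map to 4.9 kHz.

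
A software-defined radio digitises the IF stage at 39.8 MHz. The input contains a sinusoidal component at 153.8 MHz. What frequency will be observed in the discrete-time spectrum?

153.8 MHz mod fs = 34.4 MHz.
34.4 MHz > fs/2 = 19.9 MHz, folds to fs − 34.4 MHz = 5.4 MHz.

5.4 MHz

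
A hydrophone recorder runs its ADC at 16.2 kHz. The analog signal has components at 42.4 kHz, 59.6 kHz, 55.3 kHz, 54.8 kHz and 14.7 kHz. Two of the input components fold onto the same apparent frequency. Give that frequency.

fs/2 = 8.1 kHz.
42.4 kHz mod fs = 10 kHz.
10 kHz > fs/2 = 8.1 kHz, folds to fs − 10 kHz = 6.2 kHz.
59.6 kHz mod fs = 11 kHz.
11 kHz > fs/2 = 8.1 kHz, folds to fs − 11 kHz = 5.2 kHz.
55.3 kHz mod fs = 6.7 kHz.
6.7 kHz ≤ fs/2 = 8.1 kHz, appears at 6.7 kHz.
54.8 kHz mod fs = 6.2 kHz.
6.2 kHz ≤ fs/2 = 8.1 kHz, appears at 6.2 kHz.
14.7 kHz > fs/2 = 8.1 kHz, folds to fs − 14.7 kHz = 1.5 kHz.
42.4 kHz and 54.8 kHz both map to 6.2 kHz.

6.2 kHz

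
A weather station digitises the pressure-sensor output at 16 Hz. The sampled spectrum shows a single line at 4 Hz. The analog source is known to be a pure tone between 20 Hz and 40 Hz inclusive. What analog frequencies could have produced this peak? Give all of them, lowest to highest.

20 Hz, 28 Hz, 36 Hz

Frequencies that alias to 4 Hz are k·fs ± 4 Hz for integer k ≥ 0.
k=0: 4 Hz.
k=1: 12 Hz, 20 Hz.
k=2: 28 Hz, 36 Hz.
k=3: 44 Hz, 52 Hz.
Within [20 Hz, 40 Hz]: 20 Hz, 28 Hz, 36 Hz.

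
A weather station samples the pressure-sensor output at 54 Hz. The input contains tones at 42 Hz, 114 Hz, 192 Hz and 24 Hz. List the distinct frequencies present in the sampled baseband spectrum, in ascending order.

fs/2 = 27 Hz.
42 Hz > fs/2 = 27 Hz, folds to fs − 42 Hz = 12 Hz.
114 Hz mod fs = 6 Hz.
6 Hz ≤ fs/2 = 27 Hz, appears at 6 Hz.
192 Hz mod fs = 30 Hz.
30 Hz > fs/2 = 27 Hz, folds to fs − 30 Hz = 24 Hz.
24 Hz ≤ fs/2 = 27 Hz, passes unchanged.
Distinct values: {6 Hz, 12 Hz, 24 Hz}.

6 Hz, 12 Hz, 24 Hz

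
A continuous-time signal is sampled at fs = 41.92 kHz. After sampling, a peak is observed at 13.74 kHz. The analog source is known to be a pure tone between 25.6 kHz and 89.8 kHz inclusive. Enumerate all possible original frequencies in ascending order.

28.18 kHz, 55.66 kHz, 70.1 kHz

Frequencies that alias to 13.74 kHz are k·fs ± 13.74 kHz for integer k ≥ 0.
k=0: 13.74 kHz.
k=1: 28.18 kHz, 55.66 kHz.
k=2: 70.1 kHz, 97.58 kHz.
k=3: 112.02 kHz, 139.5 kHz.
Within [25.6 kHz, 89.8 kHz]: 28.18 kHz, 55.66 kHz, 70.1 kHz.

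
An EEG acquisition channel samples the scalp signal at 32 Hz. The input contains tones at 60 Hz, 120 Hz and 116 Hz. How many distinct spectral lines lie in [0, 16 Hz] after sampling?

3

fs/2 = 16 Hz.
60 Hz mod fs = 28 Hz.
28 Hz > fs/2 = 16 Hz, folds to fs − 28 Hz = 4 Hz.
120 Hz mod fs = 24 Hz.
24 Hz > fs/2 = 16 Hz, folds to fs − 24 Hz = 8 Hz.
116 Hz mod fs = 20 Hz.
20 Hz > fs/2 = 16 Hz, folds to fs − 20 Hz = 12 Hz.
Distinct values: {4 Hz, 8 Hz, 12 Hz} → 3.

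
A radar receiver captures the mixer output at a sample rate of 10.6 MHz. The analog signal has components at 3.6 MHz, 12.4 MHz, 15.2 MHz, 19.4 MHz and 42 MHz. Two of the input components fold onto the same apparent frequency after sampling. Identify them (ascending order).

fs/2 = 5.3 MHz.
3.6 MHz ≤ fs/2 = 5.3 MHz, passes unchanged.
12.4 MHz mod fs = 1.8 MHz.
1.8 MHz ≤ fs/2 = 5.3 MHz, appears at 1.8 MHz.
15.2 MHz mod fs = 4.6 MHz.
4.6 MHz ≤ fs/2 = 5.3 MHz, appears at 4.6 MHz.
19.4 MHz mod fs = 8.8 MHz.
8.8 MHz > fs/2 = 5.3 MHz, folds to fs − 8.8 MHz = 1.8 MHz.
42 MHz mod fs = 10.2 MHz.
10.2 MHz > fs/2 = 5.3 MHz, folds to fs − 10.2 MHz = 0.4 MHz.
12.4 MHz and 19.4 MHz both map to 1.8 MHz.

12.4 MHz, 19.4 MHz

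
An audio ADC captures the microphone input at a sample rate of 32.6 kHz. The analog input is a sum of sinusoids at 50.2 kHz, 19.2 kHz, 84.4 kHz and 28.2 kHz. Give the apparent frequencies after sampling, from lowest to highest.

fs/2 = 16.3 kHz.
50.2 kHz mod fs = 17.6 kHz.
17.6 kHz > fs/2 = 16.3 kHz, folds to fs − 17.6 kHz = 15 kHz.
19.2 kHz > fs/2 = 16.3 kHz, folds to fs − 19.2 kHz = 13.4 kHz.
84.4 kHz mod fs = 19.2 kHz.
19.2 kHz > fs/2 = 16.3 kHz, folds to fs − 19.2 kHz = 13.4 kHz.
28.2 kHz > fs/2 = 16.3 kHz, folds to fs − 28.2 kHz = 4.4 kHz.
Distinct values: {4.4 kHz, 13.4 kHz, 15 kHz}.

4.4 kHz, 13.4 kHz, 15 kHz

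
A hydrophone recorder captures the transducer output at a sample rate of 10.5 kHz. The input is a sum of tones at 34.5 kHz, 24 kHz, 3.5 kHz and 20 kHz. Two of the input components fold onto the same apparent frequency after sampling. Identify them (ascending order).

24 kHz, 34.5 kHz

fs/2 = 5.25 kHz.
34.5 kHz mod fs = 3 kHz.
3 kHz ≤ fs/2 = 5.25 kHz, appears at 3 kHz.
24 kHz mod fs = 3 kHz.
3 kHz ≤ fs/2 = 5.25 kHz, appears at 3 kHz.
3.5 kHz ≤ fs/2 = 5.25 kHz, passes unchanged.
20 kHz mod fs = 9.5 kHz.
9.5 kHz > fs/2 = 5.25 kHz, folds to fs − 9.5 kHz = 1 kHz.
24 kHz and 34.5 kHz both map to 3 kHz.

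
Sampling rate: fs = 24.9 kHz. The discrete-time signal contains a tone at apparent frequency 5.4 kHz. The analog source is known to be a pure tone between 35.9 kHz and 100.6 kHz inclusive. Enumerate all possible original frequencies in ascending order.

Frequencies that alias to 5.4 kHz are k·fs ± 5.4 kHz for integer k ≥ 0.
k=0: 5.4 kHz.
k=1: 19.5 kHz, 30.3 kHz.
k=2: 44.4 kHz, 55.2 kHz.
k=3: 69.3 kHz, 80.1 kHz.
k=4: 94.2 kHz, 105 kHz.
k=5: 119.1 kHz, 129.9 kHz.
Within [35.9 kHz, 100.6 kHz]: 44.4 kHz, 55.2 kHz, 69.3 kHz, 80.1 kHz, 94.2 kHz.

44.4 kHz, 55.2 kHz, 69.3 kHz, 80.1 kHz, 94.2 kHz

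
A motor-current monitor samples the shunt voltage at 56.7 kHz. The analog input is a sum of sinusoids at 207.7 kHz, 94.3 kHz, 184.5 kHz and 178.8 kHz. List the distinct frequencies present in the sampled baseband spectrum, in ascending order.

fs/2 = 28.35 kHz.
207.7 kHz mod fs = 37.6 kHz.
37.6 kHz > fs/2 = 28.35 kHz, folds to fs − 37.6 kHz = 19.1 kHz.
94.3 kHz mod fs = 37.6 kHz.
37.6 kHz > fs/2 = 28.35 kHz, folds to fs − 37.6 kHz = 19.1 kHz.
184.5 kHz mod fs = 14.4 kHz.
14.4 kHz ≤ fs/2 = 28.35 kHz, appears at 14.4 kHz.
178.8 kHz mod fs = 8.7 kHz.
8.7 kHz ≤ fs/2 = 28.35 kHz, appears at 8.7 kHz.
Distinct values: {8.7 kHz, 14.4 kHz, 19.1 kHz}.

8.7 kHz, 14.4 kHz, 19.1 kHz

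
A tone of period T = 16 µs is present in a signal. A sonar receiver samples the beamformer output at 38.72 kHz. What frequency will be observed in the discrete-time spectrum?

T = 16 µs → f = 1/T = 62.5 kHz.
62.5 kHz mod fs = 23.78 kHz.
23.78 kHz > fs/2 = 19.36 kHz, folds to fs − 23.78 kHz = 14.94 kHz.

14.94 kHz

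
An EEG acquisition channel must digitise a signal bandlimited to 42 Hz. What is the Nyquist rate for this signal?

84 Hz

Nyquist rate = 2 × 42 Hz = 84 Hz.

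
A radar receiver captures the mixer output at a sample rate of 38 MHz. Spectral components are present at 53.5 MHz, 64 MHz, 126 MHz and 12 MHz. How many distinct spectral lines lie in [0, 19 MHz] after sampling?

2

fs/2 = 19 MHz.
53.5 MHz mod fs = 15.5 MHz.
15.5 MHz ≤ fs/2 = 19 MHz, appears at 15.5 MHz.
64 MHz mod fs = 26 MHz.
26 MHz > fs/2 = 19 MHz, folds to fs − 26 MHz = 12 MHz.
126 MHz mod fs = 12 MHz.
12 MHz ≤ fs/2 = 19 MHz, appears at 12 MHz.
12 MHz ≤ fs/2 = 19 MHz, passes unchanged.
Distinct values: {12 MHz, 15.5 MHz} → 2.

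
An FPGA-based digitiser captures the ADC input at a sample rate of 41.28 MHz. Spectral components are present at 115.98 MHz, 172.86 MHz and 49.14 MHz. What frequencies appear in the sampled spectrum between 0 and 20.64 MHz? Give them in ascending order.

7.74 MHz, 7.86 MHz

fs/2 = 20.64 MHz.
115.98 MHz mod fs = 33.42 MHz.
33.42 MHz > fs/2 = 20.64 MHz, folds to fs − 33.42 MHz = 7.86 MHz.
172.86 MHz mod fs = 7.74 MHz.
7.74 MHz ≤ fs/2 = 20.64 MHz, appears at 7.74 MHz.
49.14 MHz mod fs = 7.86 MHz.
7.86 MHz ≤ fs/2 = 20.64 MHz, appears at 7.86 MHz.
Distinct values: {7.74 MHz, 7.86 MHz}.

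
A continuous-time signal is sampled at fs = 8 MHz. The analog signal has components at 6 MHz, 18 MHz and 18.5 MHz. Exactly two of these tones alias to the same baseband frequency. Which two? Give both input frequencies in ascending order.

6 MHz, 18 MHz

fs/2 = 4 MHz.
6 MHz > fs/2 = 4 MHz, folds to fs − 6 MHz = 2 MHz.
18 MHz mod fs = 2 MHz.
2 MHz ≤ fs/2 = 4 MHz, appears at 2 MHz.
18.5 MHz mod fs = 2.5 MHz.
2.5 MHz ≤ fs/2 = 4 MHz, appears at 2.5 MHz.
6 MHz and 18 MHz both map to 2 MHz.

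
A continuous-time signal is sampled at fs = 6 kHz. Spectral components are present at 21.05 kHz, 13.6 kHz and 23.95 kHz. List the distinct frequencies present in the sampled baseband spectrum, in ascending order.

0.05 kHz, 1.6 kHz, 2.95 kHz

fs/2 = 3 kHz.
21.05 kHz mod fs = 3.05 kHz.
3.05 kHz > fs/2 = 3 kHz, folds to fs − 3.05 kHz = 2.95 kHz.
13.6 kHz mod fs = 1.6 kHz.
1.6 kHz ≤ fs/2 = 3 kHz, appears at 1.6 kHz.
23.95 kHz mod fs = 5.95 kHz.
5.95 kHz > fs/2 = 3 kHz, folds to fs − 5.95 kHz = 0.05 kHz.
Distinct values: {0.05 kHz, 1.6 kHz, 2.95 kHz}.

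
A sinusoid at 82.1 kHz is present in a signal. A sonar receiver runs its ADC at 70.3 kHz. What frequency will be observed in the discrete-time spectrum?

82.1 kHz mod fs = 11.8 kHz.
11.8 kHz ≤ fs/2 = 35.15 kHz, appears at 11.8 kHz.

11.8 kHz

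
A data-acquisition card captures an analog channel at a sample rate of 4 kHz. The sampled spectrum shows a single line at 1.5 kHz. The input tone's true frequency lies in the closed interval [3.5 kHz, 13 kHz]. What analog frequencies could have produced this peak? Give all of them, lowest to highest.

Frequencies that alias to 1.5 kHz are k·fs ± 1.5 kHz for integer k ≥ 0.
k=0: 1.5 kHz.
k=1: 2.5 kHz, 5.5 kHz.
k=2: 6.5 kHz, 9.5 kHz.
k=3: 10.5 kHz, 13.5 kHz.
k=4: 14.5 kHz, 17.5 kHz.
Within [3.5 kHz, 13 kHz]: 5.5 kHz, 6.5 kHz, 9.5 kHz, 10.5 kHz.

5.5 kHz, 6.5 kHz, 9.5 kHz, 10.5 kHz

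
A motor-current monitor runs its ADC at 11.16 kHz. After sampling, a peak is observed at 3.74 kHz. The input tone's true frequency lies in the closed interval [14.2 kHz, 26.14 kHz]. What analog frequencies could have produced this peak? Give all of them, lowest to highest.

14.9 kHz, 18.58 kHz, 26.06 kHz

Frequencies that alias to 3.74 kHz are k·fs ± 3.74 kHz for integer k ≥ 0.
k=0: 3.74 kHz.
k=1: 7.42 kHz, 14.9 kHz.
k=2: 18.58 kHz, 26.06 kHz.
k=3: 29.74 kHz, 37.22 kHz.
Within [14.2 kHz, 26.14 kHz]: 14.9 kHz, 18.58 kHz, 26.06 kHz.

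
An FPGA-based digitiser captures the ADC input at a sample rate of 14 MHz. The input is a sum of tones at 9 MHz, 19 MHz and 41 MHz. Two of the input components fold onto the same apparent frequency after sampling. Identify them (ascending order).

9 MHz, 19 MHz

fs/2 = 7 MHz.
9 MHz > fs/2 = 7 MHz, folds to fs − 9 MHz = 5 MHz.
19 MHz mod fs = 5 MHz.
5 MHz ≤ fs/2 = 7 MHz, appears at 5 MHz.
41 MHz mod fs = 13 MHz.
13 MHz > fs/2 = 7 MHz, folds to fs − 13 MHz = 1 MHz.
9 MHz and 19 MHz both map to 5 MHz.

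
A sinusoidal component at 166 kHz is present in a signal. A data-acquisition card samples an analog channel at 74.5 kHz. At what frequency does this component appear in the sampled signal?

17 kHz

166 kHz mod fs = 17 kHz.
17 kHz ≤ fs/2 = 37.25 kHz, appears at 17 kHz.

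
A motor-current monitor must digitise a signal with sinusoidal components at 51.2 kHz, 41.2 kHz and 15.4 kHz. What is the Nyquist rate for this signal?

102.4 kHz

Highest-frequency component: 51.2 kHz.
Nyquist rate = 2 × 51.2 kHz = 102.4 kHz.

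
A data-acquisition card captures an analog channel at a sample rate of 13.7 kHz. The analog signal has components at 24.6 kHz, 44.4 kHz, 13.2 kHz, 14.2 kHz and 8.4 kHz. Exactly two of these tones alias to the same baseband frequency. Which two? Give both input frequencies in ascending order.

13.2 kHz, 14.2 kHz

fs/2 = 6.85 kHz.
24.6 kHz mod fs = 10.9 kHz.
10.9 kHz > fs/2 = 6.85 kHz, folds to fs − 10.9 kHz = 2.8 kHz.
44.4 kHz mod fs = 3.3 kHz.
3.3 kHz ≤ fs/2 = 6.85 kHz, appears at 3.3 kHz.
13.2 kHz > fs/2 = 6.85 kHz, folds to fs − 13.2 kHz = 0.5 kHz.
14.2 kHz mod fs = 0.5 kHz.
0.5 kHz ≤ fs/2 = 6.85 kHz, appears at 0.5 kHz.
8.4 kHz > fs/2 = 6.85 kHz, folds to fs − 8.4 kHz = 5.3 kHz.
13.2 kHz and 14.2 kHz both map to 0.5 kHz.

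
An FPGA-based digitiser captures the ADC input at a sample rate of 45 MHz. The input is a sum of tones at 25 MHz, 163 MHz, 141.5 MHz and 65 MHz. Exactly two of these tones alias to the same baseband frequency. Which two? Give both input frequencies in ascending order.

fs/2 = 22.5 MHz.
25 MHz > fs/2 = 22.5 MHz, folds to fs − 25 MHz = 20 MHz.
163 MHz mod fs = 28 MHz.
28 MHz > fs/2 = 22.5 MHz, folds to fs − 28 MHz = 17 MHz.
141.5 MHz mod fs = 6.5 MHz.
6.5 MHz ≤ fs/2 = 22.5 MHz, appears at 6.5 MHz.
65 MHz mod fs = 20 MHz.
20 MHz ≤ fs/2 = 22.5 MHz, appears at 20 MHz.
25 MHz and 65 MHz both map to 20 MHz.

25 MHz, 65 MHz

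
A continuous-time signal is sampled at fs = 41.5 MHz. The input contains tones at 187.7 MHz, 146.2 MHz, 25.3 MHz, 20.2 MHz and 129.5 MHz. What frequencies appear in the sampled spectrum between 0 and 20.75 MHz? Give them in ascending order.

fs/2 = 20.75 MHz.
187.7 MHz mod fs = 21.7 MHz.
21.7 MHz > fs/2 = 20.75 MHz, folds to fs − 21.7 MHz = 19.8 MHz.
146.2 MHz mod fs = 21.7 MHz.
21.7 MHz > fs/2 = 20.75 MHz, folds to fs − 21.7 MHz = 19.8 MHz.
25.3 MHz > fs/2 = 20.75 MHz, folds to fs − 25.3 MHz = 16.2 MHz.
20.2 MHz ≤ fs/2 = 20.75 MHz, passes unchanged.
129.5 MHz mod fs = 5 MHz.
5 MHz ≤ fs/2 = 20.75 MHz, appears at 5 MHz.
Distinct values: {5 MHz, 16.2 MHz, 19.8 MHz, 20.2 MHz}.

5 MHz, 16.2 MHz, 19.8 MHz, 20.2 MHz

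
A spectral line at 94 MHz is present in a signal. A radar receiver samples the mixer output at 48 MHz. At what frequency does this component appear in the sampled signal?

94 MHz mod fs = 46 MHz.
46 MHz > fs/2 = 24 MHz, folds to fs − 46 MHz = 2 MHz.

2 MHz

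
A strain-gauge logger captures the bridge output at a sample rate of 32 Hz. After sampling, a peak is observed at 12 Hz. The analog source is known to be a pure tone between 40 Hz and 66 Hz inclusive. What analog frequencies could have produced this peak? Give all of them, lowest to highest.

44 Hz, 52 Hz

Frequencies that alias to 12 Hz are k·fs ± 12 Hz for integer k ≥ 0.
k=0: 12 Hz.
k=1: 20 Hz, 44 Hz.
k=2: 52 Hz, 76 Hz.
k=3: 84 Hz, 108 Hz.
Within [40 Hz, 66 Hz]: 44 Hz, 52 Hz.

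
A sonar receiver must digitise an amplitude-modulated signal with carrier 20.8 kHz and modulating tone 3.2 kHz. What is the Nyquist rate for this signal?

48 kHz

AM sidebands sit at fc ± fm = 17.6 kHz and 24 kHz.
Highest-frequency component: 24 kHz.
Nyquist rate = 2 × 24 kHz = 48 kHz.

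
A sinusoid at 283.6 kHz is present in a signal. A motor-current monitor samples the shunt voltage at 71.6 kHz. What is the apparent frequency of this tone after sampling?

283.6 kHz mod fs = 68.8 kHz.
68.8 kHz > fs/2 = 35.8 kHz, folds to fs − 68.8 kHz = 2.8 kHz.

2.8 kHz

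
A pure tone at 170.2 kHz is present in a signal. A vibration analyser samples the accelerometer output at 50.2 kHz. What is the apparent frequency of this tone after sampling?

170.2 kHz mod fs = 19.6 kHz.
19.6 kHz ≤ fs/2 = 25.1 kHz, appears at 19.6 kHz.

19.6 kHz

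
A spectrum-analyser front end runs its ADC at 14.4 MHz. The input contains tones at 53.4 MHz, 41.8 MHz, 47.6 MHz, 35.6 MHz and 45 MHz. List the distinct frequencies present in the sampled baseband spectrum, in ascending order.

fs/2 = 7.2 MHz.
53.4 MHz mod fs = 10.2 MHz.
10.2 MHz > fs/2 = 7.2 MHz, folds to fs − 10.2 MHz = 4.2 MHz.
41.8 MHz mod fs = 13 MHz.
13 MHz > fs/2 = 7.2 MHz, folds to fs − 13 MHz = 1.4 MHz.
47.6 MHz mod fs = 4.4 MHz.
4.4 MHz ≤ fs/2 = 7.2 MHz, appears at 4.4 MHz.
35.6 MHz mod fs = 6.8 MHz.
6.8 MHz ≤ fs/2 = 7.2 MHz, appears at 6.8 MHz.
45 MHz mod fs = 1.8 MHz.
1.8 MHz ≤ fs/2 = 7.2 MHz, appears at 1.8 MHz.
Distinct values: {1.4 MHz, 1.8 MHz, 4.2 MHz, 4.4 MHz, 6.8 MHz}.

1.4 MHz, 1.8 MHz, 4.2 MHz, 4.4 MHz, 6.8 MHz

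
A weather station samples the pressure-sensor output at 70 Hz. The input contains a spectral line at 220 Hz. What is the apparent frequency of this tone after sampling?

220 Hz mod fs = 10 Hz.
10 Hz ≤ fs/2 = 35 Hz, appears at 10 Hz.

10 Hz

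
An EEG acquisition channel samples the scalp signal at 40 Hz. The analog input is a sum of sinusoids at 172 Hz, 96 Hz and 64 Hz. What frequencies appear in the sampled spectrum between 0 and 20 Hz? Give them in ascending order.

fs/2 = 20 Hz.
172 Hz mod fs = 12 Hz.
12 Hz ≤ fs/2 = 20 Hz, appears at 12 Hz.
96 Hz mod fs = 16 Hz.
16 Hz ≤ fs/2 = 20 Hz, appears at 16 Hz.
64 Hz mod fs = 24 Hz.
24 Hz > fs/2 = 20 Hz, folds to fs − 24 Hz = 16 Hz.
Distinct values: {12 Hz, 16 Hz}.

12 Hz, 16 Hz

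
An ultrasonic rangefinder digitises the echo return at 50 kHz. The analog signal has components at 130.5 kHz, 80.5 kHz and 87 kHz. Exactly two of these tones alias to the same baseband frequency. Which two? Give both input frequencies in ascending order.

80.5 kHz, 130.5 kHz

fs/2 = 25 kHz.
130.5 kHz mod fs = 30.5 kHz.
30.5 kHz > fs/2 = 25 kHz, folds to fs − 30.5 kHz = 19.5 kHz.
80.5 kHz mod fs = 30.5 kHz.
30.5 kHz > fs/2 = 25 kHz, folds to fs − 30.5 kHz = 19.5 kHz.
87 kHz mod fs = 37 kHz.
37 kHz > fs/2 = 25 kHz, folds to fs − 37 kHz = 13 kHz.
80.5 kHz and 130.5 kHz both map to 19.5 kHz.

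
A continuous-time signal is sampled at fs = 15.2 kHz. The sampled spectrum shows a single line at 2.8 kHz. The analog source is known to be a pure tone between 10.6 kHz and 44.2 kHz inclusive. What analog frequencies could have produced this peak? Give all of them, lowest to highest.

12.4 kHz, 18 kHz, 27.6 kHz, 33.2 kHz, 42.8 kHz

Frequencies that alias to 2.8 kHz are k·fs ± 2.8 kHz for integer k ≥ 0.
k=0: 2.8 kHz.
k=1: 12.4 kHz, 18 kHz.
k=2: 27.6 kHz, 33.2 kHz.
k=3: 42.8 kHz, 48.4 kHz.
k=4: 58 kHz, 63.6 kHz.
Within [10.6 kHz, 44.2 kHz]: 12.4 kHz, 18 kHz, 27.6 kHz, 33.2 kHz, 42.8 kHz.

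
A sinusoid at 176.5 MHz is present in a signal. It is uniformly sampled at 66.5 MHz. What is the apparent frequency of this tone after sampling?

176.5 MHz mod fs = 43.5 MHz.
43.5 MHz > fs/2 = 33.25 MHz, folds to fs − 43.5 MHz = 23 MHz.

23 MHz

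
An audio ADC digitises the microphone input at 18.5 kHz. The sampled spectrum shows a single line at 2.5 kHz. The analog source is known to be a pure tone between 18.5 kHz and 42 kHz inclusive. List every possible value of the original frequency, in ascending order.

21 kHz, 34.5 kHz, 39.5 kHz

Frequencies that alias to 2.5 kHz are k·fs ± 2.5 kHz for integer k ≥ 0.
k=0: 2.5 kHz.
k=1: 16 kHz, 21 kHz.
k=2: 34.5 kHz, 39.5 kHz.
k=3: 53 kHz, 58 kHz.
Within [18.5 kHz, 42 kHz]: 21 kHz, 34.5 kHz, 39.5 kHz.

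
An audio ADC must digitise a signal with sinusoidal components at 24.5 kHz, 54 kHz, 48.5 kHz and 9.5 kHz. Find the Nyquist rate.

108 kHz

Highest-frequency component: 54 kHz.
Nyquist rate = 2 × 54 kHz = 108 kHz.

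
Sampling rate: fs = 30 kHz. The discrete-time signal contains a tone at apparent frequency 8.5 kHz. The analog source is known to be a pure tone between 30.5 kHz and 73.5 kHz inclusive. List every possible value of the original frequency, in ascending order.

Frequencies that alias to 8.5 kHz are k·fs ± 8.5 kHz for integer k ≥ 0.
k=0: 8.5 kHz.
k=1: 21.5 kHz, 38.5 kHz.
k=2: 51.5 kHz, 68.5 kHz.
k=3: 81.5 kHz, 98.5 kHz.
Within [30.5 kHz, 73.5 kHz]: 38.5 kHz, 51.5 kHz, 68.5 kHz.

38.5 kHz, 51.5 kHz, 68.5 kHz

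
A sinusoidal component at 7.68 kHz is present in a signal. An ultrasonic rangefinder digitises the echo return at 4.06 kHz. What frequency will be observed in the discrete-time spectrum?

7.68 kHz mod fs = 3.62 kHz.
3.62 kHz > fs/2 = 2.03 kHz, folds to fs − 3.62 kHz = 0.44 kHz.

0.44 kHz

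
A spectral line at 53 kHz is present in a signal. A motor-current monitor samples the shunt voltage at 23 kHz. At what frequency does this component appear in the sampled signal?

53 kHz mod fs = 7 kHz.
7 kHz ≤ fs/2 = 11.5 kHz, appears at 7 kHz.

7 kHz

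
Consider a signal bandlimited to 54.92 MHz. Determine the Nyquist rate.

109.84 MHz

Nyquist rate = 2 × 54.92 MHz = 109.84 MHz.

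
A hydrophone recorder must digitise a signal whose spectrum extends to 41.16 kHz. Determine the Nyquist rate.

82.32 kHz

Nyquist rate = 2 × 41.16 kHz = 82.32 kHz.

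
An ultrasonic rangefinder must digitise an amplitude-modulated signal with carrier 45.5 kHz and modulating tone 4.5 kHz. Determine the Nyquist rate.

100 kHz

AM sidebands sit at fc ± fm = 41 kHz and 50 kHz.
Highest-frequency component: 50 kHz.
Nyquist rate = 2 × 50 kHz = 100 kHz.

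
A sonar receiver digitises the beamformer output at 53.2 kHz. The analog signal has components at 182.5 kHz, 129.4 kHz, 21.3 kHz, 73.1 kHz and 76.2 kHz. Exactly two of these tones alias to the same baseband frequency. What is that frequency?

23 kHz

fs/2 = 26.6 kHz.
182.5 kHz mod fs = 22.9 kHz.
22.9 kHz ≤ fs/2 = 26.6 kHz, appears at 22.9 kHz.
129.4 kHz mod fs = 23 kHz.
23 kHz ≤ fs/2 = 26.6 kHz, appears at 23 kHz.
21.3 kHz ≤ fs/2 = 26.6 kHz, passes unchanged.
73.1 kHz mod fs = 19.9 kHz.
19.9 kHz ≤ fs/2 = 26.6 kHz, appears at 19.9 kHz.
76.2 kHz mod fs = 23 kHz.
23 kHz ≤ fs/2 = 26.6 kHz, appears at 23 kHz.
76.2 kHz and 129.4 kHz both map to 23 kHz.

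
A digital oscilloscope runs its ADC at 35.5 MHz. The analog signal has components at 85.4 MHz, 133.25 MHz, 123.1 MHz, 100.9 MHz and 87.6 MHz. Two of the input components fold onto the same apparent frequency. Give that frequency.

16.6 MHz

fs/2 = 17.75 MHz.
85.4 MHz mod fs = 14.4 MHz.
14.4 MHz ≤ fs/2 = 17.75 MHz, appears at 14.4 MHz.
133.25 MHz mod fs = 26.75 MHz.
26.75 MHz > fs/2 = 17.75 MHz, folds to fs − 26.75 MHz = 8.75 MHz.
123.1 MHz mod fs = 16.6 MHz.
16.6 MHz ≤ fs/2 = 17.75 MHz, appears at 16.6 MHz.
100.9 MHz mod fs = 29.9 MHz.
29.9 MHz > fs/2 = 17.75 MHz, folds to fs − 29.9 MHz = 5.6 MHz.
87.6 MHz mod fs = 16.6 MHz.
16.6 MHz ≤ fs/2 = 17.75 MHz, appears at 16.6 MHz.
87.6 MHz and 123.1 MHz both map to 16.6 MHz.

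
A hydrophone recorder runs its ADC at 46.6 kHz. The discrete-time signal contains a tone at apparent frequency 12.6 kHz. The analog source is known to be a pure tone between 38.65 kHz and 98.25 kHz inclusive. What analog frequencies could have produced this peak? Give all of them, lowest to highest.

59.2 kHz, 80.6 kHz

Frequencies that alias to 12.6 kHz are k·fs ± 12.6 kHz for integer k ≥ 0.
k=0: 12.6 kHz.
k=1: 34 kHz, 59.2 kHz.
k=2: 80.6 kHz, 105.8 kHz.
k=3: 127.2 kHz, 152.4 kHz.
Within [38.65 kHz, 98.25 kHz]: 59.2 kHz, 80.6 kHz.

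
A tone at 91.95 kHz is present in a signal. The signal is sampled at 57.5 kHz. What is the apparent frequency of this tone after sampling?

91.95 kHz mod fs = 34.45 kHz.
34.45 kHz > fs/2 = 28.75 kHz, folds to fs − 34.45 kHz = 23.05 kHz.

23.05 kHz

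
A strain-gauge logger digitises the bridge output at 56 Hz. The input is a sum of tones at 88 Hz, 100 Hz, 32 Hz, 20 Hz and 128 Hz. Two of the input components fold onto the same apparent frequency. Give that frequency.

24 Hz

fs/2 = 28 Hz.
88 Hz mod fs = 32 Hz.
32 Hz > fs/2 = 28 Hz, folds to fs − 32 Hz = 24 Hz.
100 Hz mod fs = 44 Hz.
44 Hz > fs/2 = 28 Hz, folds to fs − 44 Hz = 12 Hz.
32 Hz > fs/2 = 28 Hz, folds to fs − 32 Hz = 24 Hz.
20 Hz ≤ fs/2 = 28 Hz, passes unchanged.
128 Hz mod fs = 16 Hz.
16 Hz ≤ fs/2 = 28 Hz, appears at 16 Hz.
32 Hz and 88 Hz both map to 24 Hz.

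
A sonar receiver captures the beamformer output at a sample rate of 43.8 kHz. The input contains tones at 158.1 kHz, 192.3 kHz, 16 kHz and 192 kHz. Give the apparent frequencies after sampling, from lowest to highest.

16 kHz, 16.8 kHz, 17.1 kHz

fs/2 = 21.9 kHz.
158.1 kHz mod fs = 26.7 kHz.
26.7 kHz > fs/2 = 21.9 kHz, folds to fs − 26.7 kHz = 17.1 kHz.
192.3 kHz mod fs = 17.1 kHz.
17.1 kHz ≤ fs/2 = 21.9 kHz, appears at 17.1 kHz.
16 kHz ≤ fs/2 = 21.9 kHz, passes unchanged.
192 kHz mod fs = 16.8 kHz.
16.8 kHz ≤ fs/2 = 21.9 kHz, appears at 16.8 kHz.
Distinct values: {16 kHz, 16.8 kHz, 17.1 kHz}.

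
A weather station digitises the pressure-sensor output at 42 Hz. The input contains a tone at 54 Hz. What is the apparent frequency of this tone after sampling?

54 Hz mod fs = 12 Hz.
12 Hz ≤ fs/2 = 21 Hz, appears at 12 Hz.

12 Hz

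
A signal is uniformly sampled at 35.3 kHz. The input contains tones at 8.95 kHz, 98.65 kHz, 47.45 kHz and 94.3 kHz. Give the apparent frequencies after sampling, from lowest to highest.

fs/2 = 17.65 kHz.
8.95 kHz ≤ fs/2 = 17.65 kHz, passes unchanged.
98.65 kHz mod fs = 28.05 kHz.
28.05 kHz > fs/2 = 17.65 kHz, folds to fs − 28.05 kHz = 7.25 kHz.
47.45 kHz mod fs = 12.15 kHz.
12.15 kHz ≤ fs/2 = 17.65 kHz, appears at 12.15 kHz.
94.3 kHz mod fs = 23.7 kHz.
23.7 kHz > fs/2 = 17.65 kHz, folds to fs − 23.7 kHz = 11.6 kHz.
Distinct values: {7.25 kHz, 8.95 kHz, 11.6 kHz, 12.15 kHz}.

7.25 kHz, 8.95 kHz, 11.6 kHz, 12.15 kHz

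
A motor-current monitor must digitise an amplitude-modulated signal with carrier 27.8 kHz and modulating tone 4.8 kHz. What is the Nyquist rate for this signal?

AM sidebands sit at fc ± fm = 23 kHz and 32.6 kHz.
Highest-frequency component: 32.6 kHz.
Nyquist rate = 2 × 32.6 kHz = 65.2 kHz.

65.2 kHz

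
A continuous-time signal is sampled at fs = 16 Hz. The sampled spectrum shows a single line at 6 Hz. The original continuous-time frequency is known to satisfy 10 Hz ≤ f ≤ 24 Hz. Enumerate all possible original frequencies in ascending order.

10 Hz, 22 Hz

Frequencies that alias to 6 Hz are k·fs ± 6 Hz for integer k ≥ 0.
k=0: 6 Hz.
k=1: 10 Hz, 22 Hz.
k=2: 26 Hz, 38 Hz.
Within [10 Hz, 24 Hz]: 10 Hz, 22 Hz.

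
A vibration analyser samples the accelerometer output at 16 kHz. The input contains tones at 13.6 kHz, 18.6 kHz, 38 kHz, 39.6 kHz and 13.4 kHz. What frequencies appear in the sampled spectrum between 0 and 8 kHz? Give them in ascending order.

fs/2 = 8 kHz.
13.6 kHz > fs/2 = 8 kHz, folds to fs − 13.6 kHz = 2.4 kHz.
18.6 kHz mod fs = 2.6 kHz.
2.6 kHz ≤ fs/2 = 8 kHz, appears at 2.6 kHz.
38 kHz mod fs = 6 kHz.
6 kHz ≤ fs/2 = 8 kHz, appears at 6 kHz.
39.6 kHz mod fs = 7.6 kHz.
7.6 kHz ≤ fs/2 = 8 kHz, appears at 7.6 kHz.
13.4 kHz > fs/2 = 8 kHz, folds to fs − 13.4 kHz = 2.6 kHz.
Distinct values: {2.4 kHz, 2.6 kHz, 6 kHz, 7.6 kHz}.

2.4 kHz, 2.6 kHz, 6 kHz, 7.6 kHz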